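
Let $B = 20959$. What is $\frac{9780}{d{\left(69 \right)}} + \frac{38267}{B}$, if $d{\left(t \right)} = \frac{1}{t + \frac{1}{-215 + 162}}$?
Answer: $\frac{749405325271}{1110827} \approx 6.7464 \cdot 10^{5}$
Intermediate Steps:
$d{\left(t \right)} = \frac{1}{- \frac{1}{53} + t}$ ($d{\left(t \right)} = \frac{1}{t + \frac{1}{-53}} = \frac{1}{t - \frac{1}{53}} = \frac{1}{- \frac{1}{53} + t}$)
$\frac{9780}{d{\left(69 \right)}} + \frac{38267}{B} = \frac{9780}{53 \frac{1}{-1 + 53 \cdot 69}} + \frac{38267}{20959} = \frac{9780}{53 \frac{1}{-1 + 3657}} + 38267 \cdot \frac{1}{20959} = \frac{9780}{53 \cdot \frac{1}{3656}} + \frac{38267}{20959} = \frac{9780}{\frac{53}{3656}} + \frac{38267}{20959} = 9780 \cdot \frac{3656}{53} + \frac{38267}{20959} = \frac{35755680}{53} + \frac{38267}{20959} = \frac{749405325271}{1110827}$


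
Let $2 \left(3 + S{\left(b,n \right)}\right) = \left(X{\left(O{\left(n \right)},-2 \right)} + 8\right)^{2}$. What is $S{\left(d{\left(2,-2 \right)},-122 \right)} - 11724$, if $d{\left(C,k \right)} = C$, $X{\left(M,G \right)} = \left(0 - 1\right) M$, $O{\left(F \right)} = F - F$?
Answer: $-11695$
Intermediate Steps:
$O{\left(F \right)} = 0$
$X{\left(M,G \right)} = - M$
$S{\left(b,n \right)} = 29$ ($S{\left(b,n \right)} = -3 + \frac{\left(\left(-1\right) 0 + 8\right)^{2}}{2} = -3 + \frac{\left(0 + 8\right)^{2}}{2} = -3 + \frac{8^{2}}{2} = -3 + \frac{1}{2} \cdot 64 = -3 + 32 = 29$)
$S{\left(d{\left(2,-2 \right)},-122 \right)} - 11724 = 29 - 11724 = -11695$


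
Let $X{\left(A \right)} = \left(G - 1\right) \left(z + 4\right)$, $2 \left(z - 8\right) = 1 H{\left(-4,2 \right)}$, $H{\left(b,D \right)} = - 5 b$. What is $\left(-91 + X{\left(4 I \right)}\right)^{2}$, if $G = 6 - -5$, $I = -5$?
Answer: $16641$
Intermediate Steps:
$z = 18$ ($z = 8 + \frac{1 \left(\left(-5\right) \left(-4\right)\right)}{2} = 8 + \frac{1 \cdot 20}{2} = 8 + \frac{1}{2} \cdot 20 = 8 + 10 = 18$)
$G = 11$ ($G = 6 + 5 = 11$)
$X{\left(A \right)} = 220$ ($X{\left(A \right)} = \left(11 - 1\right) \left(18 + 4\right) = 10 \cdot 22 = 220$)
$\left(-91 + X{\left(4 I \right)}\right)^{2} = \left(-91 + 220\right)^{2} = 129^{2} = 16641$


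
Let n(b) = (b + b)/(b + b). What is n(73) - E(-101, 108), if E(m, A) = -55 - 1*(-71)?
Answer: -15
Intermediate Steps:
E(m, A) = 16 (E(m, A) = -55 + 71 = 16)
n(b) = 1 (n(b) = (2*b)/((2*b)) = (2*b)*(1/(2*b)) = 1)
n(73) - E(-101, 108) = 1 - 1*16 = 1 - 16 = -15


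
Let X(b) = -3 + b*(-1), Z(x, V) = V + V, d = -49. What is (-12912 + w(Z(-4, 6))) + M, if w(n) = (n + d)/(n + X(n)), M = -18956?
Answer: -95567/3 ≈ -31856.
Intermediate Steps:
Z(x, V) = 2*V
X(b) = -3 - b
w(n) = 49/3 - n/3 (w(n) = (n - 49)/(n + (-3 - n)) = (-49 + n)/(-3) = (-49 + n)*(-⅓) = 49/3 - n/3)
(-12912 + w(Z(-4, 6))) + M = (-12912 + (49/3 - 2*6/3)) - 18956 = (-12912 + (49/3 - ⅓*12)) - 18956 = (-12912 + (49/3 - 4)) - 18956 = (-12912 + 37/3) - 18956 = -38699/3 - 18956 = -95567/3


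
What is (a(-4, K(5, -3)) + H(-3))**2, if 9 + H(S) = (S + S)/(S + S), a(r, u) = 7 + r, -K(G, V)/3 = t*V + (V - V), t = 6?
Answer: 25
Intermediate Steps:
K(G, V) = -18*V (K(G, V) = -3*(6*V + (V - V)) = -3*(6*V + 0) = -18*V)
H(S) = -8 (H(S) = -9 + (S + S)/(S + S) = -9 + (2*S)/((2*S)) = -9 + (2*S)*(1/(2*S)) = -9 + 1 = -8)
(a(-4, K(5, -3)) + H(-3))**2 = ((7 - 4) - 8)**2 = (3 - 8)**2 = (-5)**2 = 25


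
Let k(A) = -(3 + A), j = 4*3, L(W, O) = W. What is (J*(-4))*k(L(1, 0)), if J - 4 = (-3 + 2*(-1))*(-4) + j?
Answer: 576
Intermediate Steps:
j = 12
k(A) = -3 - A
J = 36 (J = 4 + ((-3 + 2*(-1))*(-4) + 12) = 4 + ((-3 - 2)*(-4) + 12) = 4 + (-5*(-4) + 12) = 4 + (20 + 12) = 4 + 32 = 36)
(J*(-4))*k(L(1, 0)) = (36*(-4))*(-3 - 1*1) = -144*(-3 - 1) = -144*(-4) = 576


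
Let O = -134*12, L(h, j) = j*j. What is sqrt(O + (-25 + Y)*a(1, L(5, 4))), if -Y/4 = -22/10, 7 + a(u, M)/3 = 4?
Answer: I*sqrt(36555)/5 ≈ 38.239*I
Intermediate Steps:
L(h, j) = j**2
a(u, M) = -9 (a(u, M) = -21 + 3*4 = -21 + 12 = -9)
Y = 44/5 (Y = -(-88)/10 = -4*(-11/5) = 44/5 ≈ 8.8000)
O = -1608
sqrt(O + (-25 + Y)*a(1, L(5, 4))) = sqrt(-1608 + (-25 + 44/5)*(-9)) = sqrt(-1608 - 81/5*(-9)) = sqrt(-1608 + 729/5) = sqrt(-7311/5) = I*sqrt(36555)/5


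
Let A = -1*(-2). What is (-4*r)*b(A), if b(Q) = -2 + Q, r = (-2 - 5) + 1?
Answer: 0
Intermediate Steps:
A = 2
r = -6 (r = -7 + 1 = -6)
(-4*r)*b(A) = (-4*(-6))*(-2 + 2) = 24*0 = 0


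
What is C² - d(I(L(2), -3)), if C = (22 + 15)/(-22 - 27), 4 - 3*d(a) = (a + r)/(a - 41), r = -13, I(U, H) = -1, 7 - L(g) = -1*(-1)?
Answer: -14090/21609 ≈ -0.65204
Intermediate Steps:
L(g) = 6 (L(g) = 7 - (-1)*(-1) = 7 - 1*1 = 7 - 1 = 6)
d(a) = 4/3 - (-13 + a)/(3*(-41 + a)) (d(a) = 4/3 - (a - 13)/(3*(a - 41)) = 4/3 - (-13 + a)/(3*(-41 + a)))
C = -37/49 (C = 37/(-49) = 37*(-1/49) = -37/49 ≈ -0.75510)
C² - d(I(L(2), -3)) = (-37/49)² - (-151/3 - 1)/(-41 - 1) = 1369/2401 - (-154)/((-42)*3) = 1369/2401 - (-1)*(-154)/(42*3) = 1369/2401 - 1*11/9 = 1369/2401 - 11/9 = -14090/21609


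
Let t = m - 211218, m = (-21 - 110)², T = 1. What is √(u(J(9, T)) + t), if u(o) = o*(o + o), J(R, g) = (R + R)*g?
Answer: I*√193409 ≈ 439.78*I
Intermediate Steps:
m = 17161 (m = (-131)² = 17161)
J(R, g) = 2*R*g (J(R, g) = (2*R)*g = 2*R*g)
u(o) = 2*o² (u(o) = o*(2*o) = 2*o²)
t = -194057 (t = 17161 - 211218 = -194057)
√(u(J(9, T)) + t) = √(2*(2*9*1)² - 194057) = √(2*18² - 194057) = √(2*324 - 194057) = √(648 - 194057) = √(-193409) = I*√193409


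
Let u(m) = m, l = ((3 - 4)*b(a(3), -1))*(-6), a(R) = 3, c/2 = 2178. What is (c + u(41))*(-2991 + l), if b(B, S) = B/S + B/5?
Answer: -66073719/5 ≈ -1.3215e+7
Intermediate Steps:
c = 4356 (c = 2*2178 = 4356)
b(B, S) = B/5 + B/S (b(B, S) = B/S + B*(⅕) = B/S + B/5 = B/5 + B/S)
l = -72/5 (l = ((3 - 4)*((⅕)*3 + 3/(-1)))*(-6) = -(⅗ + 3*(-1))*(-6) = -(⅗ - 3)*(-6) = -1*(-12/5)*(-6) = (12/5)*(-6) = -72/5 ≈ -14.400)
(c + u(41))*(-2991 + l) = (4356 + 41)*(-2991 - 72/5) = 4397*(-15027/5) = -66073719/5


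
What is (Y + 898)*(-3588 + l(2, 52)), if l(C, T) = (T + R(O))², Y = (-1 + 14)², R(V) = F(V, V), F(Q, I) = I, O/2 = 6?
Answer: 542036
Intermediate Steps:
O = 12 (O = 2*6 = 12)
R(V) = V
Y = 169 (Y = 13² = 169)
l(C, T) = (12 + T)² (l(C, T) = (T + 12)² = (12 + T)²)
(Y + 898)*(-3588 + l(2, 52)) = (169 + 898)*(-3588 + (12 + 52)²) = 1067*(-3588 + 64²) = 1067*(-3588 + 4096) = 1067*508 = 542036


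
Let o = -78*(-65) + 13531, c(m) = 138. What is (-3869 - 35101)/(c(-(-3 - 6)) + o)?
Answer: -38970/18739 ≈ -2.0796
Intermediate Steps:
o = 18601 (o = 5070 + 13531 = 18601)
(-3869 - 35101)/(c(-(-3 - 6)) + o) = (-3869 - 35101)/(138 + 18601) = -38970/18739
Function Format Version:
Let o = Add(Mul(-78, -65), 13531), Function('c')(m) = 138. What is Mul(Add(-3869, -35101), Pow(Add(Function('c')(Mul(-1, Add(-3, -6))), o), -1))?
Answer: Rational(-38970, 18739) ≈ -2.0796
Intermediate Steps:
o = 18601 (o = Add(5070, 13531) = 18601)
Mul(Add(-3869, -35101), Pow(Add(Function('c')(Mul(-1, Add(-3, -6))), o), -1)) = Mul(Add(-3869, -35101), Pow(Add(138, 18601), -1)) = Mul(-38970, Pow(18739, -1)) = Mul(-38970, Rational(1, 18739)) = Rational(-38970, 18739)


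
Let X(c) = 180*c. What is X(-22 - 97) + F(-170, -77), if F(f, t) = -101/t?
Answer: -1649239/77 ≈ -21419.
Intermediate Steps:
X(-22 - 97) + F(-170, -77) = 180*(-22 - 97) - 101/(-77) = 180*(-119) - 101*(-1/77) = -21420 + 101/77 = -1649239/77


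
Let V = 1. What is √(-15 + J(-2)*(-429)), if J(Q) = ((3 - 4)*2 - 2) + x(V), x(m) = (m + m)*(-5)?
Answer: √5991 ≈ 77.402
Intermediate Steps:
x(m) = -10*m (x(m) = (2*m)*(-5) = -10*m)
J(Q) = -14 (J(Q) = ((3 - 4)*2 - 2) - 10*1 = (-1*2 - 2) - 10 = (-2 - 2) - 10 = -4 - 10 = -14)
√(-15 + J(-2)*(-429)) = √(-15 - 14*(-429)) = √(-15 + 6006) = √5991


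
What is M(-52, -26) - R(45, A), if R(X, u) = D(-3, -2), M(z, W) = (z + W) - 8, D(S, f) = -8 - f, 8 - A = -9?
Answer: -80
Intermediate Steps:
A = 17 (A = 8 - 1*(-9) = 8 + 9 = 17)
M(z, W) = -8 + W + z (M(z, W) = (W + z) - 8 = -8 + W + z)
R(X, u) = -6 (R(X, u) = -8 - 1*(-2) = -8 + 2 = -6)
M(-52, -26) - R(45, A) = (-8 - 26 - 52) - 1*(-6) = -86 + 6 = -80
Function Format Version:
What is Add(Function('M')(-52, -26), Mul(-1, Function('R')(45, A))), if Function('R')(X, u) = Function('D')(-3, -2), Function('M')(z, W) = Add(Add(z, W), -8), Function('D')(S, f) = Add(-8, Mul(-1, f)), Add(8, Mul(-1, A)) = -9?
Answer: -80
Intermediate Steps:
A = 17 (A = Add(8, Mul(-1, -9)) = Add(8, 9) = 17)
Function('M')(z, W) = Add(-8, W, z) (Function('M')(z, W) = Add(Add(W, z), -8) = Add(-8, W, z))
Function('R')(X, u) = -6 (Function('R')(X, u) = Add(-8, Mul(-1, -2)) = Add(-8, 2) = -6)
Add(Function('M')(-52, -26), Mul(-1, Function('R')(45, A))) = Add(Add(-8, -26, -52), Mul(-1, -6)) = Add(-86, 6) = -80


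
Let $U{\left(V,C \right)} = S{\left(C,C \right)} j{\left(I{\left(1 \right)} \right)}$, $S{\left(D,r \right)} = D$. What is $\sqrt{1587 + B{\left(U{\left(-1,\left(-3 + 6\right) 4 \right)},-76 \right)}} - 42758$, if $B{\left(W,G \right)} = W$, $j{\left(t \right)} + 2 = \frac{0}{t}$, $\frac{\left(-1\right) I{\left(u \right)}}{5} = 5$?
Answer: $-42758 + \sqrt{1563} \approx -42718.0$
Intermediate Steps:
$I{\left(u \right)} = -25$ ($I{\left(u \right)} = \left(-5\right) 5 = -25$)
$j{\left(t \right)} = -2$ ($j{\left(t \right)} = -2 + \frac{0}{t} = -2 + 0 = -2$)
$U{\left(V,C \right)} = - 2 C$ ($U{\left(V,C \right)} = C \left(-2\right) = - 2 C$)
$\sqrt{1587 + B{\left(U{\left(-1,\left(-3 + 6\right) 4 \right)},-76 \right)}} - 42758 = \sqrt{1587 - 2 \left(-3 + 6\right) 4} - 42758 = \sqrt{1587 - 2 \cdot 3 \cdot 4} - 42758 = \sqrt{1587 - 24} - 42758 = \sqrt{1563} - 42758 = -42758 + \sqrt{1563}$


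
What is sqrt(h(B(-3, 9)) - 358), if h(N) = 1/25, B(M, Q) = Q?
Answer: I*sqrt(8949)/5 ≈ 18.92*I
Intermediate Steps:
h(N) = 1/25
sqrt(h(B(-3, 9)) - 358) = sqrt(1/25 - 358) = sqrt(-8949/25) = I*sqrt(8949)/5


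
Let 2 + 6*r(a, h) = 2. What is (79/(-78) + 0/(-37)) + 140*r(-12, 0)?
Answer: -79/78 ≈ -1.0128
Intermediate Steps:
r(a, h) = 0 (r(a, h) = -1/3 + (1/6)*2 = -1/3 + 1/3 = 0)
(79/(-78) + 0/(-37)) + 140*r(-12, 0) = (79/(-78) + 0/(-37)) + 140*0 = (79*(-1/78) + 0*(-1/37)) + 0 = (-79/78 + 0) + 0 = -79/78 + 0 = -79/78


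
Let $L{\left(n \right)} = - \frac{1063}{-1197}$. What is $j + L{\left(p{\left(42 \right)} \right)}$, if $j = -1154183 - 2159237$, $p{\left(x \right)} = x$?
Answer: $- \frac{3966162677}{1197} \approx -3.3134 \cdot 10^{6}$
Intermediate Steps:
$L{\left(n \right)} = \frac{1063}{1197}$ ($L{\left(n \right)} = \left(-1063\right) \left(- \frac{1}{1197}\right) = \frac{1063}{1197}$)
$j = -3313420$
$j + L{\left(p{\left(42 \right)} \right)} = -3313420 + \frac{1063}{1197} = - \frac{3966162677}{1197}$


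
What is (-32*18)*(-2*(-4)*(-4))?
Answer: 18432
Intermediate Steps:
(-32*18)*(-2*(-4)*(-4)) = -4608*(-4) = -576*(-32) = 18432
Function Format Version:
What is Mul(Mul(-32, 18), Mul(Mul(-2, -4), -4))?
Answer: 18432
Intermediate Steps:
Mul(Mul(-32, 18), Mul(Mul(-2, -4), -4)) = Mul(-576, Mul(8, -4)) = Mul(-576, -32) = 18432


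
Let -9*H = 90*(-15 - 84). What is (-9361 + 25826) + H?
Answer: 17455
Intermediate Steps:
H = 990 (H = -10*(-15 - 84) = -10*(-99) = -⅑*(-8910) = 990)
(-9361 + 25826) + H = (-9361 + 25826) + 990 = 16465 + 990 = 17455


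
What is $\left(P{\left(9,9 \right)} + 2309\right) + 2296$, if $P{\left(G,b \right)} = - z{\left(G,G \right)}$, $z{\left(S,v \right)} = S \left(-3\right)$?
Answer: $4632$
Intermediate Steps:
$z{\left(S,v \right)} = - 3 S$
$P{\left(G,b \right)} = 3 G$ ($P{\left(G,b \right)} = - \left(-3\right) G = 3 G$)
$\left(P{\left(9,9 \right)} + 2309\right) + 2296 = \left(3 \cdot 9 + 2309\right) + 2296 = \left(27 + 2309\right) + 2296 = 2336 + 2296 = 4632$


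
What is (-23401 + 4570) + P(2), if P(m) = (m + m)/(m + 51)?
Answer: -998039/53 ≈ -18831.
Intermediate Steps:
P(m) = 2*m/(51 + m) (P(m) = (2*m)/(51 + m) = 2*m/(51 + m))
(-23401 + 4570) + P(2) = (-23401 + 4570) + 2*2/(51 + 2) = -18831 + 2*2/53 = -18831 + 2*2*(1/53) = -18831 + 4/53 = -998039/53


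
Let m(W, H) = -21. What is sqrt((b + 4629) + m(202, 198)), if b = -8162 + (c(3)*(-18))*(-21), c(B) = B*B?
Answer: 2*I*sqrt(38) ≈ 12.329*I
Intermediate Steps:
c(B) = B**2
b = -4760 (b = -8162 + (3**2*(-18))*(-21) = -8162 + (9*(-18))*(-21) = -8162 - 162*(-21) = -8162 + 3402 = -4760)
sqrt((b + 4629) + m(202, 198)) = sqrt((-4760 + 4629) - 21) = sqrt(-131 - 21) = sqrt(-152) = 2*I*sqrt(38)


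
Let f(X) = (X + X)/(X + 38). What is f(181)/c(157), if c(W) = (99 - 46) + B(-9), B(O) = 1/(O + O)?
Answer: 2172/69569 ≈ 0.031221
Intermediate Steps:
B(O) = 1/(2*O)
f(X) = 2*X/(38 + X) (f(X) = (2*X)/(38 + X) = 2*X/(38 + X))
c(W) = 953/18 (c(W) = (99 - 46) + (½)/(-9) = 53 + (½)*(-⅑) = 53 - 1/18 = 953/18)
f(181)/c(157) = (2*181/(38 + 181))/(953/18) = (2*181/219)*(18/953) = (2*181*(1/219))*(18/953) = (362/219)*(18/953) = 2172/69569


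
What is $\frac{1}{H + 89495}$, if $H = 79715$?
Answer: $\frac{1}{169210} \approx 5.9098 \cdot 10^{-6}$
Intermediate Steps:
$\frac{1}{H + 89495} = \frac{1}{79715 + 89495} = \frac{1}{169210}$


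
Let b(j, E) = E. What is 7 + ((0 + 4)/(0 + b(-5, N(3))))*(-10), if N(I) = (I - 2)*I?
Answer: -19/3 ≈ -6.3333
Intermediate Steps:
N(I) = I*(-2 + I) (N(I) = (-2 + I)*I = I*(-2 + I))
7 + ((0 + 4)/(0 + b(-5, N(3))))*(-10) = 7 + ((0 + 4)/(0 + 3*(-2 + 3)))*(-10) = 7 + (4/(0 + 3*1))*(-10) = 7 + (4/(0 + 3))*(-10) = 7 + (4/3)*(-10) = 7 - 40/3 = -19/3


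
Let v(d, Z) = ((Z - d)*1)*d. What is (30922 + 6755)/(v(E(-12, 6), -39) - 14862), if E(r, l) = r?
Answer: -12559/4846 ≈ -2.5916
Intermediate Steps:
v(d, Z) = d*(Z - d) (v(d, Z) = (Z - d)*d = d*(Z - d))
(30922 + 6755)/(v(E(-12, 6), -39) - 14862) = (30922 + 6755)/(-12*(-39 - 1*(-12)) - 14862) = 37677/(-12*(-39 + 12) - 14862) = 37677/(-12*(-27) - 14862) = 37677/(324 - 14862) = 37677/(-14538) = 37677*(-1/14538) = -12559/4846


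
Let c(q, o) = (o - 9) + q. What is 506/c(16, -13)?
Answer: -253/3 ≈ -84.333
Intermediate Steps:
c(q, o) = -9 + o + q (c(q, o) = (-9 + o) + q = -9 + o + q)
506/c(16, -13) = 506/(-9 - 13 + 16) = 506/(-6) = 506*(-1/6) = -253/3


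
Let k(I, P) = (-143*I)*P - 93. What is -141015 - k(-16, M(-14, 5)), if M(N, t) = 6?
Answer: -154650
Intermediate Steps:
k(I, P) = -93 - 143*I*P (k(I, P) = -143*I*P - 93 = -93 - 143*I*P)
-141015 - k(-16, M(-14, 5)) = -141015 - (-93 - 143*(-16)*6) = -141015 - (-93 + 13728) = -141015 - 1*13635 = -141015 - 13635 = -154650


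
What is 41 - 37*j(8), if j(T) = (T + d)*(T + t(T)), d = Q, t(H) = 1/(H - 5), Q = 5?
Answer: -11902/3 ≈ -3967.3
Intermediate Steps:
t(H) = 1/(-5 + H)
d = 5
j(T) = (5 + T)*(T + 1/(-5 + T)) (j(T) = (T + 5)*(T + 1/(-5 + T)) = (5 + T)*(T + 1/(-5 + T)))
41 - 37*j(8) = 41 - 37*(5 + 8**3 - 24*8)/(-5 + 8) = 41 - 37*(5 + 512 - 192)/3 = 41 - 37*325/3 = 41 - 12025/3 = -11902/3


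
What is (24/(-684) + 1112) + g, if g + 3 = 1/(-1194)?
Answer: 25157959/22686 ≈ 1109.0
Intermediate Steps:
g = -3583/1194 (g = -3 + 1/(-1194) = -3 - 1/1194 = -3583/1194 ≈ -3.0008)
(24/(-684) + 1112) + g = (24/(-684) + 1112) - 3583/1194 = (24*(-1/684) + 1112) - 3583/1194 = (-2/57 + 1112) - 3583/1194 = 63382/57 - 3583/1194 = 25157959/22686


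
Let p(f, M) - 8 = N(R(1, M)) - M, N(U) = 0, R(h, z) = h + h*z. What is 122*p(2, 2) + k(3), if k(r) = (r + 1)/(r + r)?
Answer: 2198/3 ≈ 732.67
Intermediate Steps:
k(r) = (1 + r)/(2*r) (k(r) = (1 + r)/((2*r)) = (1 + r)*(1/(2*r)) = (1 + r)/(2*r))
p(f, M) = 8 - M (p(f, M) = 8 + (0 - M) = 8 - M)
122*p(2, 2) + k(3) = 122*(8 - 1*2) + (1/2)*(1 + 3)/3 = 122*(8 - 2) + (1/2)*(1/3)*4 = 122*6 + 2/3 = 732 + 2/3 = 2198/3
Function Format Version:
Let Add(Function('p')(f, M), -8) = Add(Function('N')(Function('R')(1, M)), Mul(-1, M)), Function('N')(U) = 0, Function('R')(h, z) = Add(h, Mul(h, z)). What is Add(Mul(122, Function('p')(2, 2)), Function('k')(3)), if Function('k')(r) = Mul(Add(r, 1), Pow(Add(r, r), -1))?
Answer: Rational(2198, 3) ≈ 732.67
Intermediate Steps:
Function('k')(r) = Mul(Rational(1, 2), Pow(r, -1), Add(1, r)) (Function('k')(r) = Mul(Add(1, r), Pow(Mul(2, r), -1)) = Mul(Add(1, r), Mul(Rational(1, 2), Pow(r, -1))) = Mul(Rational(1, 2), Pow(r, -1), Add(1, r)))
Function('p')(f, M) = Add(8, Mul(-1, M)) (Function('p')(f, M) = Add(8, Add(0, Mul(-1, M))) = Add(8, Mul(-1, M)))
Add(Mul(122, Function('p')(2, 2)), Function('k')(3)) = Add(Mul(122, Add(8, Mul(-1, 2))), Mul(Rational(1, 2), Pow(3, -1), Add(1, 3))) = Add(Mul(122, Add(8, -2)), Mul(Rational(1, 2), Rational(1, 3), 4)) = Add(Mul(122, 6), Rational(2, 3)) = Add(732, Rational(2, 3)) = Rational(2198, 3)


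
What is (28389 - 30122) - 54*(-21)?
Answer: -599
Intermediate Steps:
(28389 - 30122) - 54*(-21) = -1733 + 1134 = -599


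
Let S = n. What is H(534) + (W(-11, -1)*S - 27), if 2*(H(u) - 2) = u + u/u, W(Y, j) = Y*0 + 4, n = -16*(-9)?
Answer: 1637/2 ≈ 818.50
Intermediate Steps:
n = 144
W(Y, j) = 4 (W(Y, j) = 0 + 4 = 4)
S = 144
H(u) = 5/2 + u/2 (H(u) = 2 + (u + u/u)/2 = 2 + (u + 1)/2 = 2 + (1 + u)/2 = 2 + (1/2 + u/2) = 5/2 + u/2)
H(534) + (W(-11, -1)*S - 27) = (5/2 + (1/2)*534) + (4*144 - 27) = (5/2 + 267) + (576 - 27) = 539/2 + 549 = 1637/2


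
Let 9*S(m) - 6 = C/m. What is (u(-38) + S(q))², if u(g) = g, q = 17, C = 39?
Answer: 3575881/2601 ≈ 1374.8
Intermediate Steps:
S(m) = ⅔ + 13/(3*m) (S(m) = ⅔ + (39/m)/9 = ⅔ + 13/(3*m))
(u(-38) + S(q))² = (-38 + (⅓)*(13 + 2*17)/17)² = (-38 + (⅓)*(1/17)*(13 + 34))² = (-38 + (⅓)*(1/17)*47)² = (-38 + 47/51)² = (-1891/51)² = 3575881/2601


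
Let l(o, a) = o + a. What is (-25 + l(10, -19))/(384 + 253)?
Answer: -34/637 ≈ -0.053375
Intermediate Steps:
l(o, a) = a + o
(-25 + l(10, -19))/(384 + 253) = (-25 + (-19 + 10))/(384 + 253) = (-25 - 9)/637 = -34*1/637 = -34/637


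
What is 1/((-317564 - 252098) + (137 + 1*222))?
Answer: -1/569303 ≈ -1.7565e-6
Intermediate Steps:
1/((-317564 - 252098) + (137 + 1*222)) = 1/(-569662 + (137 + 222)) = 1/(-569662 + 359) = 1/(-569303) = -1/569303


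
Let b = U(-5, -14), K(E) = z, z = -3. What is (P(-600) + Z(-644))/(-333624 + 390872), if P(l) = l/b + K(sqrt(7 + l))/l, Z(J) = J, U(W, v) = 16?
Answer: -136299/11449600 ≈ -0.011904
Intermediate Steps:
K(E) = -3
b = 16
P(l) = -3/l + l/16 (P(l) = l/16 - 3/l = -3/l + l/16)
(P(-600) + Z(-644))/(-333624 + 390872) = ((-3/(-600) + (1/16)*(-600)) - 644)/(-333624 + 390872) = ((-3*(-1/600) - 75/2) - 644)/57248 = ((1/200 - 75/2) - 644)*(1/57248) = (-7499/200 - 644)*(1/57248) = -136299/200*1/57248 = -136299/11449600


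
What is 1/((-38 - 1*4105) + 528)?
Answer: -1/3615 ≈ -0.00027663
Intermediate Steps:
1/((-38 - 1*4105) + 528) = 1/((-38 - 4105) + 528) = 1/(-4143 + 528) = 1/(-3615) = -1/3615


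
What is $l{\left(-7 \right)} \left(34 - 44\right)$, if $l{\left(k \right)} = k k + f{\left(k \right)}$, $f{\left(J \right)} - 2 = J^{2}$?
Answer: $-1000$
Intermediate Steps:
$f{\left(J \right)} = 2 + J^{2}$
$l{\left(k \right)} = 2 + 2 k^{2}$ ($l{\left(k \right)} = k k + \left(2 + k^{2}\right) = k^{2} + \left(2 + k^{2}\right) = 2 + 2 k^{2}$)
$l{\left(-7 \right)} \left(34 - 44\right) = \left(2 + 2 \left(-7\right)^{2}\right) \left(34 - 44\right) = \left(2 + 2 \cdot 49\right) \left(-10\right) = \left(2 + 98\right) \left(-10\right) = 100 \left(-10\right) = -1000$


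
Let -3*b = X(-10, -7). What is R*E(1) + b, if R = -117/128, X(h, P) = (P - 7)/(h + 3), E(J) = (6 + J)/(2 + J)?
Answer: -1075/384 ≈ -2.7995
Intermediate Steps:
E(J) = (6 + J)/(2 + J)
X(h, P) = (-7 + P)/(3 + h)
R = -117/128 (R = -117*1/128 = -117/128 ≈ -0.91406)
b = -⅔ (b = -(-7 - 7)/(3*(3 - 10)) = -(-14)/(3*(-7)) = -(-1)*(-14)/21 = -⅓*2 = -⅔ ≈ -0.66667)
R*E(1) + b = -117*(6 + 1)/(128*(2 + 1)) - ⅔ = -117*7/(128*3) - ⅔ = -39*7/128 - ⅔ = -117/128*7/3 - ⅔ = -273/128 - ⅔ = -1075/384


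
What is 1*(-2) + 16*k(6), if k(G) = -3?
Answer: -50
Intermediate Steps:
1*(-2) + 16*k(6) = 1*(-2) + 16*(-3) = -2 - 48 = -50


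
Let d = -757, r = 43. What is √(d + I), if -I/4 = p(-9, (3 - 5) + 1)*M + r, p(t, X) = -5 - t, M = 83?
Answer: I*√2257 ≈ 47.508*I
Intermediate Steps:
I = -1500 (I = -4*((-5 - 1*(-9))*83 + 43) = -4*((-5 + 9)*83 + 43) = -4*(4*83 + 43) = -4*(332 + 43) = -4*375 = -1500)
√(d + I) = √(-757 - 1500) = √(-2257) = I*√2257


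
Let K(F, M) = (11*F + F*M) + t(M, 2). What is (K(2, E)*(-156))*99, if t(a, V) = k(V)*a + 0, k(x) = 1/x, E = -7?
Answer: -69498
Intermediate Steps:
t(a, V) = a/V (t(a, V) = a/V + 0 = a/V)
K(F, M) = M/2 + 11*F + F*M (K(F, M) = (11*F + F*M) + M/2 = M/2 + 11*F + F*M)
(K(2, E)*(-156))*99 = (((½)*(-7) + 11*2 + 2*(-7))*(-156))*99 = ((-7/2 + 22 - 14)*(-156))*99 = ((9/2)*(-156))*99 = -702*99 = -69498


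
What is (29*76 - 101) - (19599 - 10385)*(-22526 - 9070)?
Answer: 291127647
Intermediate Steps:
(29*76 - 101) - (19599 - 10385)*(-22526 - 9070) = (2204 - 101) - 9214*(-31596) = 2103 - 1*(-291125544) = 2103 + 291125544 = 291127647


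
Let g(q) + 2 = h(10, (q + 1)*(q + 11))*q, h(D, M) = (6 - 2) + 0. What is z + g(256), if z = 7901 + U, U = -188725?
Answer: -179802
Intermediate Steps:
h(D, M) = 4 (h(D, M) = 4 + 0 = 4)
g(q) = -2 + 4*q
z = -180824 (z = 7901 - 188725 = -180824)
z + g(256) = -180824 + (-2 + 4*256) = -180824 + (-2 + 1024) = -180824 + 1022 = -179802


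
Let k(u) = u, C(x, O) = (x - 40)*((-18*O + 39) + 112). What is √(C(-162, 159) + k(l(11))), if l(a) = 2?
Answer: 14*√2794 ≈ 740.02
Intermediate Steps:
C(x, O) = (-40 + x)*(151 - 18*O) (C(x, O) = (-40 + x)*((39 - 18*O) + 112) = (-40 + x)*(151 - 18*O))
√(C(-162, 159) + k(l(11))) = √((-6040 + 151*(-162) + 720*159 - 18*159*(-162)) + 2) = √((-6040 - 24462 + 114480 + 463644) + 2) = √(547622 + 2) = √547624 = 14*√2794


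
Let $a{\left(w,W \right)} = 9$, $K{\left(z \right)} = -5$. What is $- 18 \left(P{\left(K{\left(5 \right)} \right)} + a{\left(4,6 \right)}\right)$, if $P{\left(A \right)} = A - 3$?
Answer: $-18$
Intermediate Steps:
$P{\left(A \right)} = -3 + A$
$- 18 \left(P{\left(K{\left(5 \right)} \right)} + a{\left(4,6 \right)}\right) = - 18 \left(\left(-3 - 5\right) + 9\right) = - 18 \left(-8 + 9\right) = \left(-18\right) 1 = -18$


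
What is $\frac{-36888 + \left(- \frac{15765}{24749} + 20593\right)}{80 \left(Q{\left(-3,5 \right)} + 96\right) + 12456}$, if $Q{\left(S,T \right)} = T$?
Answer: $- \frac{50412590}{63530683} \approx -0.79352$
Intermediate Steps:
$\frac{-36888 + \left(- \frac{15765}{24749} + 20593\right)}{80 \left(Q{\left(-3,5 \right)} + 96\right) + 12456} = \frac{-36888 + \left(- \frac{15765}{24749} + 20593\right)}{80 \left(5 + 96\right) + 12456} = \frac{-36888 + \left(\left(-15765\right) \frac{1}{24749} + 20593\right)}{80 \cdot 101 + 12456} = \frac{-36888 + \left(- \frac{15765}{24749} + 20593\right)}{8080 + 12456} = \frac{-36888 + \frac{509640392}{24749}}{20536} = \left(- \frac{403300720}{24749}\right) \frac{1}{20536} = - \frac{50412590}{63530683}$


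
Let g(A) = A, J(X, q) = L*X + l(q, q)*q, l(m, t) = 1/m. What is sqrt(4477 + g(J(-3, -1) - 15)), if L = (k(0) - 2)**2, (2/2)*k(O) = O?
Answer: sqrt(4451) ≈ 66.716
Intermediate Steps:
k(O) = O
L = 4 (L = (0 - 2)**2 = (-2)**2 = 4)
J(X, q) = 1 + 4*X (J(X, q) = 4*X + q/q = 4*X + 1 = 1 + 4*X)
sqrt(4477 + g(J(-3, -1) - 15)) = sqrt(4477 + ((1 + 4*(-3)) - 15)) = sqrt(4477 + ((1 - 12) - 15)) = sqrt(4477 + (-11 - 15)) = sqrt(4477 - 26) = sqrt(4451)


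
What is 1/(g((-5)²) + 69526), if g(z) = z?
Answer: 1/69551 ≈ 1.4378e-5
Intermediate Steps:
1/(g((-5)²) + 69526) = 1/((-5)² + 69526) = 1/(25 + 69526) = 1/69551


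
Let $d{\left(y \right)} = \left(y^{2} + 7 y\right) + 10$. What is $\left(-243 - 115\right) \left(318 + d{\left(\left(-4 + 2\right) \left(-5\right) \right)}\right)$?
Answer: $-178284$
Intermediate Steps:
$d{\left(y \right)} = 10 + y^{2} + 7 y$
$\left(-243 - 115\right) \left(318 + d{\left(\left(-4 + 2\right) \left(-5\right) \right)}\right) = \left(-243 - 115\right) \left(318 + \left(10 + \left(\left(-4 + 2\right) \left(-5\right)\right)^{2} + 7 \left(-4 + 2\right) \left(-5\right)\right)\right) = - 358 \left(318 + \left(10 + \left(\left(-2\right) \left(-5\right)\right)^{2} + 7 \left(\left(-2\right) \left(-5\right)\right)\right)\right) = - 358 \left(318 + \left(10 + 10^{2} + 7 \cdot 10\right)\right) = - 358 \left(318 + \left(10 + 100 + 70\right)\right) = - 358 \left(318 + 180\right) = \left(-358\right) 498 = -178284$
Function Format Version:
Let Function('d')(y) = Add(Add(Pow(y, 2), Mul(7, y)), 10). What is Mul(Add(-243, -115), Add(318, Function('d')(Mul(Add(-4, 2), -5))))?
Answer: -178284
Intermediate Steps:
Function('d')(y) = Add(10, Pow(y, 2), Mul(7, y))
Mul(Add(-243, -115), Add(318, Function('d')(Mul(Add(-4, 2), -5)))) = Mul(Add(-243, -115), Add(318, Add(10, Pow(Mul(Add(-4, 2), -5), 2), Mul(7, Mul(Add(-4, 2), -5))))) = Mul(-358, Add(318, Add(10, Pow(Mul(-2, -5), 2), Mul(7, Mul(-2, -5))))) = Mul(-358, Add(318, Add(10, Pow(10, 2), Mul(7, 10)))) = Mul(-358, Add(318, Add(10, 100, 70))) = Mul(-358, Add(318, 180)) = Mul(-358, 498) = -178284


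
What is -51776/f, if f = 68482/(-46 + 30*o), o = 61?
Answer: -46184192/34241 ≈ -1348.8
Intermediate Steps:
f = 34241/892 (f = 68482/(-46 + 30*61) = 68482/(-46 + 1830) = 68482/1784 = 68482*(1/1784) = 34241/892 ≈ 38.387)
-51776/f = -51776/34241/892 = -51776*892/34241 = -46184192/34241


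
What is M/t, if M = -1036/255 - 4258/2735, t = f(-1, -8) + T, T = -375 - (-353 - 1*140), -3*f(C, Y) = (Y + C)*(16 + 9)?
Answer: -156770/5384121 ≈ -0.029117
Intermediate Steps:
f(C, Y) = -25*C/3 - 25*Y/3 (f(C, Y) = -(Y + C)*(16 + 9)/3 = -(C + Y)*25/3 = -(25*C + 25*Y)/3 = -25*C/3 - 25*Y/3)
T = 118 (T = -375 - (-353 - 140) = -375 - 1*(-493) = -375 + 493 = 118)
t = 193 (t = (-25/3*(-1) - 25/3*(-8)) + 118 = (25/3 + 200/3) + 118 = 75 + 118 = 193)
M = -156770/27897 (M = -1036*1/255 - 4258*1/2735 = -1036/255 - 4258/2735 = -156770/27897 ≈ -5.6196)
M/t = -156770/27897/193 = -156770/27897*1/193 = -156770/5384121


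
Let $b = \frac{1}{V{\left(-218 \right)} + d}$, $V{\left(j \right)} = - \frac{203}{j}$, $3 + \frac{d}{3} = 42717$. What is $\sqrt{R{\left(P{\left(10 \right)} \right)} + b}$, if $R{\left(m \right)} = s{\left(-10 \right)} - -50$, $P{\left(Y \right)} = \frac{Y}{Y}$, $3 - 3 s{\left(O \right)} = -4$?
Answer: $\frac{\sqrt{367555788844119309}}{83805477} \approx 7.2342$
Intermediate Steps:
$d = 128142$ ($d = -9 + 3 \cdot 42717 = -9 + 128151 = 128142$)
$s{\left(O \right)} = \frac{7}{3}$ ($s{\left(O \right)} = 1 - - \frac{4}{3} = 1 + \frac{4}{3} = \frac{7}{3}$)
$P{\left(Y \right)} = 1$
$R{\left(m \right)} = \frac{157}{3}$ ($R{\left(m \right)} = \frac{7}{3} - -50 = \frac{7}{3} + 50 = \frac{157}{3}$)
$b = \frac{218}{27935159}$ ($b = \frac{1}{- \frac{203}{-218} + 128142} = \frac{1}{\left(-203\right) \left(- \frac{1}{218}\right) + 128142} = \frac{1}{\frac{203}{218} + 128142} = \frac{1}{\frac{27935159}{218}} = \frac{218}{27935159} \approx 7.8038 \cdot 10^{-6}$)
$\sqrt{R{\left(P{\left(10 \right)} \right)} + b} = \sqrt{\frac{157}{3} + \frac{218}{27935159}} = \sqrt{\frac{4385820617}{83805477}} = \frac{\sqrt{367555788844119309}}{83805477}$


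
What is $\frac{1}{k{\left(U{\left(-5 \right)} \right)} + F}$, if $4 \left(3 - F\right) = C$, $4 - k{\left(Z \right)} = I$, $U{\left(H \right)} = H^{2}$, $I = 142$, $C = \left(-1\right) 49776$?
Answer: $\frac{1}{12309} \approx 8.1241 \cdot 10^{-5}$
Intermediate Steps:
$C = -49776$
$k{\left(Z \right)} = -138$ ($k{\left(Z \right)} = 4 - 142 = -138$)
$F = 12447$ ($F = 3 - -12444 = 3 + 12444 = 12447$)
$\frac{1}{k{\left(U{\left(-5 \right)} \right)} + F} = \frac{1}{-138 + 12447} = \frac{1}{12309}$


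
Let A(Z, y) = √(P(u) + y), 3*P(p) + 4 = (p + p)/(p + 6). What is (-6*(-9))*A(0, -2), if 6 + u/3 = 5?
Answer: 108*I ≈ 108.0*I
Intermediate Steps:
u = -3 (u = -18 + 3*5 = -18 + 15 = -3)
P(p) = -4/3 + 2*p/(3*(6 + p)) (P(p) = -4/3 + ((p + p)/(p + 6))/3 = -4/3 + ((2*p)/(6 + p))/3 = -4/3 + (2*p/(6 + p))/3 = -4/3 + 2*p/(3*(6 + p)))
A(Z, y) = √(-2 + y) (A(Z, y) = √(2*(-12 - 1*(-3))/(3*(6 - 3)) + y) = √((⅔)*(-12 + 3)/3 + y) = √((⅔)*(⅓)*(-9) + y) = √(-2 + y))
(-6*(-9))*A(0, -2) = (-6*(-9))*√(-2 - 2) = 54*√(-4) = 54*(2*I) = 108*I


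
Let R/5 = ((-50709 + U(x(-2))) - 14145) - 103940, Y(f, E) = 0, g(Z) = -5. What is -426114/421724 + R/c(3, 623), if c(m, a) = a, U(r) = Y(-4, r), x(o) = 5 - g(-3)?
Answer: -178093936651/131367026 ≈ -1355.7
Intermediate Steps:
x(o) = 10 (x(o) = 5 - 1*(-5) = 5 + 5 = 10)
U(r) = 0
R = -843970 (R = 5*(((-50709 + 0) - 14145) - 103940) = 5*((-50709 - 14145) - 103940) = 5*(-64854 - 103940) = 5*(-168794) = -843970)
-426114/421724 + R/c(3, 623) = -426114/421724 - 843970/623 = -426114*1/421724 - 843970*1/623 = -213057/210862 - 843970/623 = -178093936651/131367026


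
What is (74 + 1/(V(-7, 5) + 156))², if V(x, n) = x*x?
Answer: 230159241/42025 ≈ 5476.7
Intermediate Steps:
V(x, n) = x²
(74 + 1/(V(-7, 5) + 156))² = (74 + 1/((-7)² + 156))² = (74 + 1/(49 + 156))² = (74 + 1/205)² = (15171/205)² = 230159241/42025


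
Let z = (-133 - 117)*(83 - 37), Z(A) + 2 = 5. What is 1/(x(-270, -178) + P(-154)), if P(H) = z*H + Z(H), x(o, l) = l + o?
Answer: 1/1770555 ≈ 5.6479e-7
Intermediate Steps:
Z(A) = 3 (Z(A) = -2 + 5 = 3)
z = -11500 (z = -250*46 = -11500)
P(H) = 3 - 11500*H (P(H) = -11500*H + 3 = 3 - 11500*H)
1/(x(-270, -178) + P(-154)) = 1/((-178 - 270) + (3 - 11500*(-154))) = 1/(-448 + (3 + 1771000)) = 1/(-448 + 1771003) = 1/1770555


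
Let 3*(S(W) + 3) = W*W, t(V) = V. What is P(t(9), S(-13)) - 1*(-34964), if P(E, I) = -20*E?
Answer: 34784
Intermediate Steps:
S(W) = -3 + W**2/3 (S(W) = -3 + (W*W)/3 = -3 + W**2/3)
P(t(9), S(-13)) - 1*(-34964) = -20*9 - 1*(-34964) = -180 + 34964 = 34784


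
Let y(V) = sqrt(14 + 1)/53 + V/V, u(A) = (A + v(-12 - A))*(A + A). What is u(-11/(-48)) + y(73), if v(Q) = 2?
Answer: 2329/1152 + sqrt(15)/53 ≈ 2.0948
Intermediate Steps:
u(A) = 2*A*(2 + A) (u(A) = (A + 2)*(A + A) = (2 + A)*(2*A) = 2*A*(2 + A))
y(V) = 1 + sqrt(15)/53 (y(V) = sqrt(15)*(1/53) + 1 = sqrt(15)/53 + 1 = 1 + sqrt(15)/53)
u(-11/(-48)) + y(73) = 2*(-11/(-48))*(2 - 11/(-48)) + (1 + sqrt(15)/53) = 2*(-11*(-1/48))*(2 - 11*(-1/48)) + (1 + sqrt(15)/53) = 2*(11/48)*(2 + 11/48) + (1 + sqrt(15)/53) = 2*(11/48)*(107/48) + (1 + sqrt(15)/53) = 1177/1152 + (1 + sqrt(15)/53) = 2329/1152 + sqrt(15)/53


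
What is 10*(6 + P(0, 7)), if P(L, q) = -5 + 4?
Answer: 50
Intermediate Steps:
P(L, q) = -1
10*(6 + P(0, 7)) = 10*(6 - 1) = 10*5 = 50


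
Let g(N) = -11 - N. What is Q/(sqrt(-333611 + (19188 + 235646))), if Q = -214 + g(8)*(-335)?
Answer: -6151*I*sqrt(8753)/26259 ≈ -21.915*I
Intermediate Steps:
Q = 6151 (Q = -214 + (-11 - 1*8)*(-335) = -214 + (-11 - 8)*(-335) = -214 - 19*(-335) = -214 + 6365 = 6151)
Q/(sqrt(-333611 + (19188 + 235646))) = 6151/(sqrt(-333611 + (19188 + 235646))) = 6151/(sqrt(-333611 + 254834)) = 6151/(sqrt(-78777)) = 6151/((3*I*sqrt(8753))) = 6151*(-I*sqrt(8753)/26259) = -6151*I*sqrt(8753)/26259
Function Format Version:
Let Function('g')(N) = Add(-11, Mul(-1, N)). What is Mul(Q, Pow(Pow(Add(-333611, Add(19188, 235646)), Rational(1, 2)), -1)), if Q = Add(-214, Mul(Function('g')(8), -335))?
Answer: Mul(Rational(-6151, 26259), I, Pow(8753, Rational(1, 2))) ≈ Mul(-21.915, I)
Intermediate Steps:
Q = 6151 (Q = Add(-214, Mul(Add(-11, Mul(-1, 8)), -335)) = Add(-214, Mul(Add(-11, -8), -335)) = Add(-214, Mul(-19, -335)) = Add(-214, 6365) = 6151)
Mul(Q, Pow(Pow(Add(-333611, Add(19188, 235646)), Rational(1, 2)), -1)) = Mul(6151, Pow(Pow(Add(-333611, Add(19188, 235646)), Rational(1, 2)), -1)) = Mul(6151, Pow(Pow(Add(-333611, 254834), Rational(1, 2)), -1)) = Mul(6151, Pow(Pow(-78777, Rational(1, 2)), -1)) = Mul(6151, Pow(Mul(3, I, Pow(8753, Rational(1, 2))), -1)) = Mul(6151, Mul(Rational(-1, 26259), I, Pow(8753, Rational(1, 2)))) = Mul(Rational(-6151, 26259), I, Pow(8753, Rational(1, 2)))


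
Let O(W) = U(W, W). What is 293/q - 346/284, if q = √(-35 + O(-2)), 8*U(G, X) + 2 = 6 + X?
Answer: -173/142 - 586*I*√139/139 ≈ -1.2183 - 49.704*I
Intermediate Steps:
U(G, X) = ½ + X/8 (U(G, X) = -¼ + (6 + X)/8 = -¼ + (¾ + X/8) = ½ + X/8)
O(W) = ½ + W/8
q = I*√139/2 (q = √(-35 + (½ + (⅛)*(-2))) = √(-35 + (½ - ¼)) = √(-35 + ¼) = √(-139/4) = I*√139/2 ≈ 5.8949*I)
293/q - 346/284 = 293/((I*√139/2)) - 346/284 = 293*(-2*I*√139/139) - 346*1/284 = -586*I*√139/139 - 173/142 = -173/142 - 586*I*√139/139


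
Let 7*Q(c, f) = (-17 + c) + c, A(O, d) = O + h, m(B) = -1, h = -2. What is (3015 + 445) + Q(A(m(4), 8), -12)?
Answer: 24197/7 ≈ 3456.7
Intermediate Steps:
A(O, d) = -2 + O (A(O, d) = O - 2 = -2 + O)
Q(c, f) = -17/7 + 2*c/7 (Q(c, f) = ((-17 + c) + c)/7 = (-17 + 2*c)/7 = -17/7 + 2*c/7)
(3015 + 445) + Q(A(m(4), 8), -12) = (3015 + 445) + (-17/7 + 2*(-2 - 1)/7) = 3460 + (-17/7 + (2/7)*(-3)) = 3460 + (-17/7 - 6/7) = 3460 - 23/7 = 24197/7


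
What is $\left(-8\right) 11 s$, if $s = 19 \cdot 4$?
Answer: $-6688$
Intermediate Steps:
$s = 76$
$\left(-8\right) 11 s = \left(-8\right) 11 \cdot 76 = \left(-88\right) 76 = -6688$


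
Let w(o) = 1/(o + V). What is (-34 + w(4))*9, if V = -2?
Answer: -603/2 ≈ -301.50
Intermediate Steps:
w(o) = 1/(-2 + o) (w(o) = 1/(o - 2) = 1/(-2 + o))
(-34 + w(4))*9 = (-34 + 1/(-2 + 4))*9 = (-34 + 1/2)*9 = (-34 + ½)*9 = -67/2*9 = -603/2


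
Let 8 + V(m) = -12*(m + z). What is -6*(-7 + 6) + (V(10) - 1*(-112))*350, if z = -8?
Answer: 28006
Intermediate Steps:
V(m) = 88 - 12*m (V(m) = -8 - 12*(m - 8) = -8 - 12*(-8 + m) = -8 + (96 - 12*m) = 88 - 12*m)
-6*(-7 + 6) + (V(10) - 1*(-112))*350 = -6*(-7 + 6) + ((88 - 12*10) - 1*(-112))*350 = -6*(-1) + ((88 - 120) + 112)*350 = 6 + (-32 + 112)*350 = 6 + 80*350 = 6 + 28000 = 28006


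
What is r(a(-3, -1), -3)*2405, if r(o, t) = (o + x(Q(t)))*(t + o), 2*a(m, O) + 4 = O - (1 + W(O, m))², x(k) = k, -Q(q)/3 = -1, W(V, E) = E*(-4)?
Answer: 18181800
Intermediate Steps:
W(V, E) = -4*E
Q(q) = 3 (Q(q) = -3*(-1) = 3)
a(m, O) = -2 + O/2 - (1 - 4*m)²/2 (a(m, O) = -2 + (O - (1 - 4*m)²)/2 = -2 + (O/2 - (1 - 4*m)²/2) = -2 + O/2 - (1 - 4*m)²/2)
r(o, t) = (3 + o)*(o + t) (r(o, t) = (o + 3)*(t + o) = (3 + o)*(o + t))
r(a(-3, -1), -3)*2405 = ((-2 + (½)*(-1) - (-1 + 4*(-3))²/2)² + 3*(-2 + (½)*(-1) - (-1 + 4*(-3))²/2) + 3*(-3) + (-2 + (½)*(-1) - (-1 + 4*(-3))²/2)*(-3))*2405 = ((-2 - ½ - (-1 - 12)²/2)² + 3*(-2 - ½ - (-1 - 12)²/2) - 9 + (-2 - ½ - (-1 - 12)²/2)*(-3))*2405 = ((-2 - ½ - ½*(-13)²)² + 3*(-2 - ½ - ½*(-13)²) - 9 + (-2 - ½ - ½*(-13)²)*(-3))*2405 = ((-2 - ½ - ½*169)² + 3*(-2 - ½ - ½*169) - 9 + (-2 - ½ - ½*169)*(-3))*2405 = ((-2 - ½ - 169/2)² + 3*(-2 - ½ - 169/2) - 9 + (-2 - ½ - 169/2)*(-3))*2405 = ((-87)² + 3*(-87) - 9 - 87*(-3))*2405 = (7569 - 261 - 9 + 261)*2405 = 7560*2405 = 18181800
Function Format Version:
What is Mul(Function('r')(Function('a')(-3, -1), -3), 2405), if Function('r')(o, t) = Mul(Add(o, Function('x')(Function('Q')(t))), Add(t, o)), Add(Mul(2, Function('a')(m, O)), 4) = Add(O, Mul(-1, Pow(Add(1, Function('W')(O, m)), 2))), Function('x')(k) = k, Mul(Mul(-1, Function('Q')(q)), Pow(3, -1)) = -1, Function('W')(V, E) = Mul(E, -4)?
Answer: 18181800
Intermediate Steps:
Function('W')(V, E) = Mul(-4, E)
Function('Q')(q) = 3 (Function('Q')(q) = Mul(-3, -1) = 3)
Function('a')(m, O) = Add(-2, Mul(Rational(1, 2), O), Mul(Rational(-1, 2), Pow(Add(1, Mul(-4, m)), 2))) (Function('a')(m, O) = Add(-2, Mul(Rational(1, 2), Add(O, Mul(-1, Pow(Add(1, Mul(-4, m)), 2))))) = Add(-2, Add(Mul(Rational(1, 2), O), Mul(Rational(-1, 2), Pow(Add(1, Mul(-4, m)), 2)))) = Add(-2, Mul(Rational(1, 2), O), Mul(Rational(-1, 2), Pow(Add(1, Mul(-4, m)), 2))))
Function('r')(o, t) = Mul(Add(3, o), Add(o, t)) (Function('r')(o, t) = Mul(Add(o, 3), Add(t, o)) = Mul(Add(3, o), Add(o, t)))
Mul(Function('r')(Function('a')(-3, -1), -3), 2405) = Mul(Add(Pow(Add(-2, Mul(Rational(1, 2), -1), Mul(Rational(-1, 2), Pow(Add(-1, Mul(4, -3)), 2))), 2), Mul(3, Add(-2, Mul(Rational(1, 2), -1), Mul(Rational(-1, 2), Pow(Add(-1, Mul(4, -3)), 2)))), Mul(3, -3), Mul(Add(-2, Mul(Rational(1, 2), -1), Mul(Rational(-1, 2), Pow(Add(-1, Mul(4, -3)), 2))), -3)), 2405) = Mul(Add(Pow(Add(-2, Rational(-1, 2), Mul(Rational(-1, 2), Pow(Add(-1, -12), 2))), 2), Mul(3, Add(-2, Rational(-1, 2), Mul(Rational(-1, 2), Pow(Add(-1, -12), 2)))), -9, Mul(Add(-2, Rational(-1, 2), Mul(Rational(-1, 2), Pow(Add(-1, -12), 2))), -3)), 2405) = Mul(Add(Pow(Add(-2, Rational(-1, 2), Mul(Rational(-1, 2), Pow(-13, 2))), 2), Mul(3, Add(-2, Rational(-1, 2), Mul(Rational(-1, 2), Pow(-13, 2)))), -9, Mul(Add(-2, Rational(-1, 2), Mul(Rational(-1, 2), Pow(-13, 2))), -3)), 2405) = Mul(Add(Pow(Add(-2, Rational(-1, 2), Mul(Rational(-1, 2), 169)), 2), Mul(3, Add(-2, Rational(-1, 2), Mul(Rational(-1, 2), 169))), -9, Mul(Add(-2, Rational(-1, 2), Mul(Rational(-1, 2), 169)), -3)), 2405) = Mul(Add(Pow(Add(-2, Rational(-1, 2), Rational(-169, 2)), 2), Mul(3, Add(-2, Rational(-1, 2), Rational(-169, 2))), -9, Mul(Add(-2, Rational(-1, 2), Rational(-169, 2)), -3)), 2405) = Mul(Add(Pow(-87, 2), Mul(3, -87), -9, Mul(-87, -3)), 2405) = Mul(Add(7569, -261, -9, 261), 2405) = Mul(7560, 2405) = 18181800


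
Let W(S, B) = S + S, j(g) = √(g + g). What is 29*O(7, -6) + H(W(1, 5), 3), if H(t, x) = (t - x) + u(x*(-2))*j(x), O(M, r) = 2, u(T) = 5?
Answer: 57 + 5*√6 ≈ 69.247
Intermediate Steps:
j(g) = √2*√g (j(g) = √(2*g) = √2*√g)
W(S, B) = 2*S
H(t, x) = t - x + 5*√2*√x (H(t, x) = (t - x) + 5*(√2*√x) = (t - x) + 5*√2*√x = t - x + 5*√2*√x)
29*O(7, -6) + H(W(1, 5), 3) = 29*2 + (2*1 - 1*3 + 5*√2*√3) = 58 + (2 - 3 + 5*√6) = 58 + (-1 + 5*√6) = 57 + 5*√6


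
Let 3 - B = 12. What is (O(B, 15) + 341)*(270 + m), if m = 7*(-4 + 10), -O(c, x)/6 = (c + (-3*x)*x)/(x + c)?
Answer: 319800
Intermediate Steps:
B = -9 (B = 3 - 1*12 = 3 - 12 = -9)
O(c, x) = -6*(c - 3*x²)/(c + x) (O(c, x) = -6*(c + (-3*x)*x)/(x + c) = -6*(c - 3*x²)/(c + x))
m = 42 (m = 7*6 = 42)
(O(B, 15) + 341)*(270 + m) = (6*(-1*(-9) + 3*15²)/(-9 + 15) + 341)*(270 + 42) = (6*(9 + 3*225)/6 + 341)*312 = (6*(⅙)*(9 + 675) + 341)*312 = (6*(⅙)*684 + 341)*312 = (684 + 341)*312 = 1025*312 = 319800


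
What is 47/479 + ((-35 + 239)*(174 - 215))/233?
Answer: -3995405/111607 ≈ -35.799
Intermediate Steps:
47/479 + ((-35 + 239)*(174 - 215))/233 = 47*(1/479) + (204*(-41))*(1/233) = 47/479 - 8364*1/233 = 47/479 - 8364/233 = -3995405/111607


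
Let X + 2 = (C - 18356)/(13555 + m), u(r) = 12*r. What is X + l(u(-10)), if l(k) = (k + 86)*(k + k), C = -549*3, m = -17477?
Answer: 32015679/3922 ≈ 8163.1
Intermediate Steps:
C = -1647
l(k) = 2*k*(86 + k) (l(k) = (86 + k)*(2*k) = 2*k*(86 + k))
X = 12159/3922 (X = -2 + (-1647 - 18356)/(13555 - 17477) = -2 - 20003/(-3922) = -2 - 20003*(-1/3922) = -2 + 20003/3922 = 12159/3922 ≈ 3.1002)
X + l(u(-10)) = 12159/3922 + 2*(12*(-10))*(86 + 12*(-10)) = 12159/3922 + 2*(-120)*(86 - 120) = 12159/3922 + 2*(-120)*(-34) = 12159/3922 + 8160 = 32015679/3922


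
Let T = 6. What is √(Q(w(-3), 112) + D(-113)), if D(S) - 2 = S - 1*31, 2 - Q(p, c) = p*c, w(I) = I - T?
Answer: 2*√217 ≈ 29.462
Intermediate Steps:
w(I) = -6 + I (w(I) = I - 1*6 = I - 6 = -6 + I)
Q(p, c) = 2 - c*p (Q(p, c) = 2 - p*c = 2 - c*p)
D(S) = -29 + S (D(S) = 2 + (S - 1*31) = 2 + (S - 31) = 2 + (-31 + S) = -29 + S)
√(Q(w(-3), 112) + D(-113)) = √((2 - 1*112*(-6 - 3)) + (-29 - 113)) = √((2 - 1*112*(-9)) - 142) = √((2 + 1008) - 142) = √(1010 - 142) = √868 = 2*√217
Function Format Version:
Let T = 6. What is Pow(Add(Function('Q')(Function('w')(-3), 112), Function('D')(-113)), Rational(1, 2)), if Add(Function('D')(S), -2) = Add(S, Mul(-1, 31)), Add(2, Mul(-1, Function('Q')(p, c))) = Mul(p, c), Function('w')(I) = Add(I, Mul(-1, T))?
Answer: Mul(2, Pow(217, Rational(1, 2))) ≈ 29.462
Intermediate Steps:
Function('w')(I) = Add(-6, I) (Function('w')(I) = Add(I, Mul(-1, 6)) = Add(I, -6) = Add(-6, I))
Function('Q')(p, c) = Add(2, Mul(-1, c, p)) (Function('Q')(p, c) = Add(2, Mul(-1, Mul(p, c))) = Add(2, Mul(-1, Mul(c, p))) = Add(2, Mul(-1, c, p)))
Function('D')(S) = Add(-29, S) (Function('D')(S) = Add(2, Add(S, Mul(-1, 31))) = Add(2, Add(S, -31)) = Add(2, Add(-31, S)) = Add(-29, S))
Pow(Add(Function('Q')(Function('w')(-3), 112), Function('D')(-113)), Rational(1, 2)) = Pow(Add(Add(2, Mul(-1, 112, Add(-6, -3))), Add(-29, -113)), Rational(1, 2)) = Pow(Add(Add(2, Mul(-1, 112, -9)), -142), Rational(1, 2)) = Pow(Add(Add(2, 1008), -142), Rational(1, 2)) = Pow(Add(1010, -142), Rational(1, 2)) = Pow(868, Rational(1, 2)) = Mul(2, Pow(217, Rational(1, 2)))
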